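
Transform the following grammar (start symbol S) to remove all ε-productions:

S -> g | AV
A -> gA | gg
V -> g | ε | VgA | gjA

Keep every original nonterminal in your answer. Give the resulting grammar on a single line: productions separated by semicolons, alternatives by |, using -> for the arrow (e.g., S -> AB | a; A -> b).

S -> A | g | AV; A -> gA | gg; V -> g | gA | VgA | gjA

Nullable set: {V}.
S -> AV: V nullable, giving A | AV.
Drop V -> ε.
V -> VgA: V nullable, giving VgA | gA.
Unchanged (no nullable symbols): S -> g; A -> gA; A -> gg; V -> g; V -> gjA.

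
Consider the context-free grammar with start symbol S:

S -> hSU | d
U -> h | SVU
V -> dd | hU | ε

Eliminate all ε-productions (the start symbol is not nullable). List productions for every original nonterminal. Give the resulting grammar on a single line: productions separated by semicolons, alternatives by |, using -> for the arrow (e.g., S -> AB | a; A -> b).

S -> d | hSU; U -> h | SU | SVU; V -> dd | hU

Nullable set: {V}.
U -> SVU: V nullable, giving SU | SVU.
Drop V -> ε.
Unchanged (no nullable symbols): S -> d; S -> hSU; U -> h; V -> dd; V -> hU.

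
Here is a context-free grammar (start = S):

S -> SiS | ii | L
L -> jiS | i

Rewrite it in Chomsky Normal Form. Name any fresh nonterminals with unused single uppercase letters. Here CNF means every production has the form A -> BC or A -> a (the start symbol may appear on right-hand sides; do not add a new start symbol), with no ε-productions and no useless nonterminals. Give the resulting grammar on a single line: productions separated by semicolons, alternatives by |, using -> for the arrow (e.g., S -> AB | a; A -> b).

S -> i | AD | BB | SE; A -> j; B -> i; D -> BS; E -> BS

No ε-productions.
After unit-elimination: S -> i | ii | SiS | jiS; L -> i | jiS.
TERM: introduce B -> i, A -> j and substitute in every rule of length ≥2.
BIN: L -> ABS becomes L -> AC, C -> BS; S -> ABS becomes S -> AD, D -> BS; S -> SBS becomes S -> SE, E -> BS.
Drop unreachable/unproductive: L.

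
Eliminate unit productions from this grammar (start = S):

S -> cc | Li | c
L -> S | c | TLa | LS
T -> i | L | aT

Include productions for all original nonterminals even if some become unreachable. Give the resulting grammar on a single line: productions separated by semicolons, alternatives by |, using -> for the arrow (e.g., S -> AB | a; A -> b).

S -> c | Li | cc; L -> c | LS | Li | cc | TLa; T -> c | i | LS | Li | aT | cc | TLa

Unit productions: L->S, T->L.
Unit pairs (A ⇒* B via units): (L,S), (T,L), (T,S).
S: inherits non-unit rules of {S} → Li | c | cc.
L: inherits non-unit rules of {L, S} → LS | Li | TLa | c | cc.
T: inherits non-unit rules of {L, S, T} → LS | Li | TLa | aT | c | cc | i.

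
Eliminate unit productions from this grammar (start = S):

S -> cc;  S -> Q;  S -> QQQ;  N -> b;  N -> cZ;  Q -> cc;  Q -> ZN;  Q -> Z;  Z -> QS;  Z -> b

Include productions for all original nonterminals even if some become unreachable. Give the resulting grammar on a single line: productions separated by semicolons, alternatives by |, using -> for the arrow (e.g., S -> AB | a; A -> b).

Unit productions: Q->Z, S->Q.
Unit pairs (A ⇒* B via units): (Q,Z), (S,Q), (S,Z).
S: inherits non-unit rules of {Q, S, Z} → QQQ | QS | ZN | b | cc.
N: inherits non-unit rules of {N} → b | cZ.
Q: inherits non-unit rules of {Q, Z} → QS | ZN | b | cc.
Z: inherits non-unit rules of {Z} → QS | b.

S -> b | QS | ZN | cc | QQQ; N -> b | cZ; Q -> b | QS | ZN | cc; Z -> b | QS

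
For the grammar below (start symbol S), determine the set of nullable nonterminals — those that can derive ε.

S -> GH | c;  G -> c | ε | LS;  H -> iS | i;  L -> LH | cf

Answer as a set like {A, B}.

Directly nullable (have an ε-rule): {G}.
Not nullable: H, L, S — each has a terminal in every rule's right-hand side or depends on a non-nullable symbol.

{G}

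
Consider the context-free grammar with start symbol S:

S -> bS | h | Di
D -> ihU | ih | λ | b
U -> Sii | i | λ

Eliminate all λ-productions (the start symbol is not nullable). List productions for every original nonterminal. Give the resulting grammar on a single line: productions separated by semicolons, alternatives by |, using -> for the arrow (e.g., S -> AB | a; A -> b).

Nullable set: {D, U}.
S -> Di: D nullable, giving Di | i.
Drop D -> λ.
D -> ihU: U nullable, giving ih | ihU.
Drop U -> λ.
Unchanged (no nullable symbols): S -> bS; S -> h; D -> b; D -> ih; U -> Sii; U -> i.

S -> h | i | Di | bS; D -> b | ih | ihU; U -> i | Sii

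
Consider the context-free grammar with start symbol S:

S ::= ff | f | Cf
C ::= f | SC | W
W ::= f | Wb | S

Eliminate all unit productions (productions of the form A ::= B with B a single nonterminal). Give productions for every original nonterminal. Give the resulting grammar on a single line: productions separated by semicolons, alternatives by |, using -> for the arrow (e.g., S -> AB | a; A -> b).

Unit productions: C->W, W->S.
Unit pairs (A ⇒* B via units): (C,S), (C,W), (W,S).
S: inherits non-unit rules of {S} → Cf | f | ff.
C: inherits non-unit rules of {C, S, W} → Cf | SC | Wb | f | ff.
W: inherits non-unit rules of {S, W} → Cf | Wb | f | ff.

S -> f | Cf | ff; C -> f | Cf | SC | Wb | ff; W -> f | Cf | Wb | ff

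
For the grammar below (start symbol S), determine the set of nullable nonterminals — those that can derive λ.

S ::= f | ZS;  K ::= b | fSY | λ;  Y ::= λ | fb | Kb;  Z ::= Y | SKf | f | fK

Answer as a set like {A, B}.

{K, Y, Z}

Directly nullable (have an ε-rule): {K, Y}.
Z is nullable via Z -> Y (every symbol on the right is already known nullable).
Not nullable: S — each has a terminal in every rule's right-hand side or depends on a non-nullable symbol.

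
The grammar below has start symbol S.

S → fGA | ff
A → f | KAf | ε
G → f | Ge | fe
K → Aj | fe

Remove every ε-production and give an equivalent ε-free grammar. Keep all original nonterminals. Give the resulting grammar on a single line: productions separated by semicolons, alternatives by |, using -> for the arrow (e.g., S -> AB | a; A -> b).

S -> fG | ff | fGA; A -> f | Kf | KAf; G -> f | Ge | fe; K -> j | Aj | fe

Nullable set: {A}.
S -> fGA: A nullable, giving fG | fGA.
Drop A -> ε.
A -> KAf: A nullable, giving KAf | Kf.
K -> Aj: A nullable, giving Aj | j.
Unchanged (no nullable symbols): S -> ff; A -> f; G -> Ge; G -> f; G -> fe; K -> fe.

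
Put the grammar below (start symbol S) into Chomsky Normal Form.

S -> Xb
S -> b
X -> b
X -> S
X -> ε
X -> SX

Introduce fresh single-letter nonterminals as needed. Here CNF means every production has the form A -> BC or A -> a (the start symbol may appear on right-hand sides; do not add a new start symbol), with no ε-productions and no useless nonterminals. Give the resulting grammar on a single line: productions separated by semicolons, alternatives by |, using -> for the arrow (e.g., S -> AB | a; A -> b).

S -> b | XA; A -> b; X -> b | SX | XA

Nullable: {X}; after ε-elimination: S -> b | Xb; X -> S | b | SX.
After unit-elimination: S -> b | Xb; X -> b | SX | Xb.
TERM: introduce A -> b and substitute in every rule of length ≥2.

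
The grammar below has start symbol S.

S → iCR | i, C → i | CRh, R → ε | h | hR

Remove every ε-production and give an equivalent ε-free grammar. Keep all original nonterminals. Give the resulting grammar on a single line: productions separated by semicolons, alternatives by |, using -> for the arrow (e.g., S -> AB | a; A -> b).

Nullable set: {R}.
S -> iCR: R nullable, giving iC | iCR.
C -> CRh: R nullable, giving CRh | Ch.
Drop R -> ε.
R -> hR: R nullable, giving h | hR.
Unchanged (no nullable symbols): S -> i; C -> i; R -> h.

S -> i | iC | iCR; C -> i | Ch | CRh; R -> h | hR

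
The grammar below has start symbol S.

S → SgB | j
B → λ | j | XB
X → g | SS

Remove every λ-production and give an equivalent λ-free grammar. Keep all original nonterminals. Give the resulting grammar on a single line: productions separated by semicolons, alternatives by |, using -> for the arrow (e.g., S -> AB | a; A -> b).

S -> j | Sg | SgB; B -> X | j | XB; X -> g | SS

Nullable set: {B}.
S -> SgB: B nullable, giving Sg | SgB.
Drop B -> λ.
B -> XB: B nullable, giving X | XB.
Unchanged (no nullable symbols): S -> j; B -> j; X -> SS; X -> g.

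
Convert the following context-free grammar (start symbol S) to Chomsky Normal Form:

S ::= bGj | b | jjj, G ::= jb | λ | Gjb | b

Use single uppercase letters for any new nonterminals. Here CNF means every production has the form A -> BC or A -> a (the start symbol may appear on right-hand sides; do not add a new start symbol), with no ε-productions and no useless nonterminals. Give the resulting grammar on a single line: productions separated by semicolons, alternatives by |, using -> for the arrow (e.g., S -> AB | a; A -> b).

S -> b | AD | BA | BE; A -> j; B -> b; C -> AB; D -> AA; E -> GA; G -> b | AB | GC

Nullable: {G}; after ε-elimination: S -> b | bj | bGj | jjj; G -> b | jb | Gjb.
No unit productions to eliminate.
TERM: introduce B -> b, A -> j and substitute in every rule of length ≥2.
BIN: G -> GAB becomes G -> GC, C -> AB; S -> AAA becomes S -> AD, D -> AA; S -> BGA becomes S -> BE, E -> GA.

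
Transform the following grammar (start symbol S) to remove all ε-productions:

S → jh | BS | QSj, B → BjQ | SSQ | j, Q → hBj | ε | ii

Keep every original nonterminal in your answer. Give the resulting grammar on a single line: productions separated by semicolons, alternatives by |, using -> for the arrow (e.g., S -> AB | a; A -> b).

Nullable set: {Q}.
S -> QSj: Q nullable, giving QSj | Sj.
B -> BjQ: Q nullable, giving Bj | BjQ.
B -> SSQ: Q nullable, giving SS | SSQ.
Drop Q -> ε.
Unchanged (no nullable symbols): S -> BS; S -> jh; B -> j; Q -> hBj; Q -> ii.

S -> BS | Sj | jh | QSj; B -> j | Bj | SS | BjQ | SSQ; Q -> ii | hBj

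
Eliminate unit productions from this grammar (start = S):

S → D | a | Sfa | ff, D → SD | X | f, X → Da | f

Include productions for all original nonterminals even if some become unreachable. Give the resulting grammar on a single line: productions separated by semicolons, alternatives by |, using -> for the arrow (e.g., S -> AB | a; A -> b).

Unit productions: D->X, S->D.
Unit pairs (A ⇒* B via units): (D,X), (S,D), (S,X).
S: inherits non-unit rules of {D, S, X} → Da | SD | Sfa | a | f | ff.
D: inherits non-unit rules of {D, X} → Da | SD | f.
X: inherits non-unit rules of {X} → Da | f.

S -> a | f | Da | SD | ff | Sfa; D -> f | Da | SD; X -> f | Da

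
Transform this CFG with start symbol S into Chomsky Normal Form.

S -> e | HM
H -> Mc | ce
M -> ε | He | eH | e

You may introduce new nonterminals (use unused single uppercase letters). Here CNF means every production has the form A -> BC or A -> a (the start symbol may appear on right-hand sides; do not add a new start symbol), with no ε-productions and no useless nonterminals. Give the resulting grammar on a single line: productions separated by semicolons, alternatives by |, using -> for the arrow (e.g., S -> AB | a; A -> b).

Nullable: {M}; after ε-elimination: S -> H | e | HM; H -> c | Mc | ce; M -> e | He | eH.
After unit-elimination: S -> c | e | HM | Mc | ce; H -> c | Mc | ce; M -> e | He | eH.
TERM: introduce A -> c, B -> e and substitute in every rule of length ≥2.

S -> c | e | AB | HM | MA; A -> c; B -> e; H -> c | AB | MA; M -> e | BH | HB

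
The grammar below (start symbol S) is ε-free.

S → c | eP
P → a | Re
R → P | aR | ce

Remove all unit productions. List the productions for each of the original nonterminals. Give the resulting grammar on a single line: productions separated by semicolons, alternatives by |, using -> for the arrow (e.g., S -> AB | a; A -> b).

Unit productions: R->P.
Unit pairs (A ⇒* B via units): (R,P).
S: inherits non-unit rules of {S} → c | eP.
P: inherits non-unit rules of {P} → Re | a.
R: inherits non-unit rules of {P, R} → Re | a | aR | ce.

S -> c | eP; P -> a | Re; R -> a | Re | aR | ce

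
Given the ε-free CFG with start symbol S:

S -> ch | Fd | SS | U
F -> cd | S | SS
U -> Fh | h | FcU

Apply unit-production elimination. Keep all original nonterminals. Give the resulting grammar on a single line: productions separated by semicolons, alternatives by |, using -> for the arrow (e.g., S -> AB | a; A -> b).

Unit productions: F->S, S->U.
Unit pairs (A ⇒* B via units): (F,S), (F,U), (S,U).
S: inherits non-unit rules of {S, U} → FcU | Fd | Fh | SS | ch | h.
F: inherits non-unit rules of {F, S, U} → FcU | Fd | Fh | SS | cd | ch | h.
U: inherits non-unit rules of {U} → FcU | Fh | h.

S -> h | Fd | Fh | SS | ch | FcU; F -> h | Fd | Fh | SS | cd | ch | FcU; U -> h | Fh | FcU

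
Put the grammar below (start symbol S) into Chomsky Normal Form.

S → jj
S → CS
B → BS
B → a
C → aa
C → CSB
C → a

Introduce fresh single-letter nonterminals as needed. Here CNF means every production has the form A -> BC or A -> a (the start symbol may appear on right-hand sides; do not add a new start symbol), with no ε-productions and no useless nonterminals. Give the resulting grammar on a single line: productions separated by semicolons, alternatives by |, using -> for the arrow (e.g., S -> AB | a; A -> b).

No ε-productions.
No unit productions to eliminate.
TERM: introduce A -> a, D -> j and substitute in every rule of length ≥2.
BIN: C -> CSB becomes C -> CE, E -> SB.

S -> CS | DD; A -> a; B -> a | BS; C -> a | AA | CE; D -> j; E -> SB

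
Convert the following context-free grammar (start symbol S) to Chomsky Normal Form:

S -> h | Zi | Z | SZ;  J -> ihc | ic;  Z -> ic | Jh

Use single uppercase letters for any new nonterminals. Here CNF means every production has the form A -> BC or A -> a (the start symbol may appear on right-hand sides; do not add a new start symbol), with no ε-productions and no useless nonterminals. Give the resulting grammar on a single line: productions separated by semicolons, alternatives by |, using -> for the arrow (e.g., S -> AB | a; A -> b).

S -> h | AB | JC | SZ | ZA; A -> i; B -> c; C -> h; D -> CB; J -> AB | AD; Z -> AB | JC

No ε-productions.
After unit-elimination: S -> h | Jh | SZ | Zi | ic; J -> ic | ihc; Z -> Jh | ic.
TERM: introduce B -> c, C -> h, A -> i and substitute in every rule of length ≥2.
BIN: J -> ACB becomes J -> AD, D -> CB.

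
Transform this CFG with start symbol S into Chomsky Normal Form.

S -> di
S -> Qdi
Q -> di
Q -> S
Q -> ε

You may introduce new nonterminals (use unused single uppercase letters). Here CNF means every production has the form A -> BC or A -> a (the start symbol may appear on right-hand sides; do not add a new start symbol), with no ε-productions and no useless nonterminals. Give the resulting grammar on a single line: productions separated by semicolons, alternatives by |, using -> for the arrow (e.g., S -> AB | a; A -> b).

S -> AB | QD; A -> d; B -> i; C -> AB; D -> AB; Q -> AB | QC

Nullable: {Q}; after ε-elimination: S -> di | Qdi; Q -> S | di.
After unit-elimination: S -> di | Qdi; Q -> di | Qdi.
TERM: introduce A -> d, B -> i and substitute in every rule of length ≥2.
BIN: Q -> QAB becomes Q -> QC, C -> AB; S -> QAB becomes S -> QD, D -> AB.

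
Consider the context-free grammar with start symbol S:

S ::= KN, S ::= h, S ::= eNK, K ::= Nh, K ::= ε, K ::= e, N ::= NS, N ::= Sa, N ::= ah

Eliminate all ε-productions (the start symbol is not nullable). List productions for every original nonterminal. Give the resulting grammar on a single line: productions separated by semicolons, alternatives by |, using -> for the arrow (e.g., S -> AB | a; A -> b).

S -> N | h | KN | eN | eNK; K -> e | Nh; N -> NS | Sa | ah

Nullable set: {K}.
S -> KN: K nullable, giving KN | N.
S -> eNK: K nullable, giving eN | eNK.
Drop K -> ε.
Unchanged (no nullable symbols): S -> h; K -> Nh; K -> e; N -> NS; N -> Sa; N -> ah.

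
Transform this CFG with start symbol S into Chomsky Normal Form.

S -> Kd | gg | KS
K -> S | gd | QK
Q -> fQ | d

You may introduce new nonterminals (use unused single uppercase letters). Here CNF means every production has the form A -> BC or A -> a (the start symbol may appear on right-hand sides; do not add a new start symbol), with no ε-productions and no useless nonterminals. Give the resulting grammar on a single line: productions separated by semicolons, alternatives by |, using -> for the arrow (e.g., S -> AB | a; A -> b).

S -> BB | KA | KS; A -> d; B -> g; C -> f; K -> BA | BB | KA | KS | QK; Q -> d | CQ

No ε-productions.
After unit-elimination: S -> KS | Kd | gg; K -> KS | Kd | QK | gd | gg; Q -> d | fQ.
TERM: introduce A -> d, C -> f, B -> g and substitute in every rule of length ≥2.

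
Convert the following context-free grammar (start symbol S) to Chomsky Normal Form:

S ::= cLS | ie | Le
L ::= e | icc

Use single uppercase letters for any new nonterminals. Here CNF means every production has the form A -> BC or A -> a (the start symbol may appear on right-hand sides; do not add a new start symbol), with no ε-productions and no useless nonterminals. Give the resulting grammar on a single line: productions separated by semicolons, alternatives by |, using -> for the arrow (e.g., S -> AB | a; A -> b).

No ε-productions.
No unit productions to eliminate.
TERM: introduce B -> c, C -> e, A -> i and substitute in every rule of length ≥2.
BIN: L -> ABB becomes L -> AD, D -> BB; S -> BLS becomes S -> BE, E -> LS.

S -> AC | BE | LC; A -> i; B -> c; C -> e; D -> BB; E -> LS; L -> e | AD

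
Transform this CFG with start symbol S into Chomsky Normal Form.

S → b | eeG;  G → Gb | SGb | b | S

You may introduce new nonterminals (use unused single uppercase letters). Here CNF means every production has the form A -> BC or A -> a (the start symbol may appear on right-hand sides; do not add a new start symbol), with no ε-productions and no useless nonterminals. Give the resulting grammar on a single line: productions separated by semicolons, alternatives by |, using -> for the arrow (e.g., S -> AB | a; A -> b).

S -> b | BE; A -> b; B -> e; C -> BG; D -> GA; E -> BG; G -> b | BC | GA | SD

No ε-productions.
After unit-elimination: S -> b | eeG; G -> b | Gb | SGb | eeG.
TERM: introduce A -> b, B -> e and substitute in every rule of length ≥2.
BIN: G -> BBG becomes G -> BC, C -> BG; G -> SGA becomes G -> SD, D -> GA; S -> BBG becomes S -> BE, E -> BG.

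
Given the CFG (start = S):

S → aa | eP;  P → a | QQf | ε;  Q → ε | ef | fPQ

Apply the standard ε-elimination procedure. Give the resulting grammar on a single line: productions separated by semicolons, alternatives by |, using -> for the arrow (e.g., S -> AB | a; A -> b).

S -> e | aa | eP; P -> a | f | Qf | QQf; Q -> f | ef | fP | fQ | fPQ

Nullable set: {P, Q}.
S -> eP: P nullable, giving e | eP.
Drop P -> ε.
P -> QQf: Q, Q nullable, giving QQf | Qf | f.
Drop Q -> ε.
Q -> fPQ: P, Q nullable, giving f | fP | fPQ | fQ.
Unchanged (no nullable symbols): S -> aa; P -> a; Q -> ef.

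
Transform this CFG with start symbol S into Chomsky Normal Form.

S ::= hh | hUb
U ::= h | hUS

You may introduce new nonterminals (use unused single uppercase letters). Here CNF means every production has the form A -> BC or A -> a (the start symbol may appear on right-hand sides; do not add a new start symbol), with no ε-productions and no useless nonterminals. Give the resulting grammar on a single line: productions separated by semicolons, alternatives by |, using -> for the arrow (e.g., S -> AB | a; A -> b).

S -> AA | AC; A -> h; B -> b; C -> UB; D -> US; U -> h | AD

No ε-productions.
No unit productions to eliminate.
TERM: introduce B -> b, A -> h and substitute in every rule of length ≥2.
BIN: S -> AUB becomes S -> AC, C -> UB; U -> AUS becomes U -> AD, D -> US.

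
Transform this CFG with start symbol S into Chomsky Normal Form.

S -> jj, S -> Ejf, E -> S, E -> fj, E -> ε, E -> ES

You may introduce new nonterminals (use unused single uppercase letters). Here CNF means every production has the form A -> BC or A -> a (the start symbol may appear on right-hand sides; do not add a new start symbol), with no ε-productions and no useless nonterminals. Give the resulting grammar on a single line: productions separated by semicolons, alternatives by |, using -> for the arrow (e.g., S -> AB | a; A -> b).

Nullable: {E}; after ε-elimination: S -> jf | jj | Ejf; E -> S | ES | fj.
After unit-elimination: S -> jf | jj | Ejf; E -> ES | fj | jf | jj | Ejf.
TERM: introduce B -> f, A -> j and substitute in every rule of length ≥2.
BIN: E -> EAB becomes E -> EC, C -> AB; S -> EAB becomes S -> ED, D -> AB.

S -> AA | AB | ED; A -> j; B -> f; C -> AB; D -> AB; E -> AA | AB | BA | EC | ES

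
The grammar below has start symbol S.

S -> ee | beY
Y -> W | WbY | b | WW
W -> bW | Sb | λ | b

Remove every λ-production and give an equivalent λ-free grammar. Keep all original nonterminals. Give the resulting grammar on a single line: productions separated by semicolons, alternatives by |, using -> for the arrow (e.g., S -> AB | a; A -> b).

S -> be | ee | beY; W -> b | Sb | bW; Y -> W | b | WW | Wb | bY | WbY

Nullable set: {W, Y}.
S -> beY: Y nullable, giving be | beY.
Drop W -> λ.
W -> bW: W nullable, giving b | bW.
Y -> W: W nullable, giving W.
Y -> WW: W, W nullable, giving W | WW.
Y -> WbY: W, Y nullable, giving Wb | WbY | b | bY.
Unchanged (no nullable symbols): S -> ee; W -> Sb; W -> b; Y -> b.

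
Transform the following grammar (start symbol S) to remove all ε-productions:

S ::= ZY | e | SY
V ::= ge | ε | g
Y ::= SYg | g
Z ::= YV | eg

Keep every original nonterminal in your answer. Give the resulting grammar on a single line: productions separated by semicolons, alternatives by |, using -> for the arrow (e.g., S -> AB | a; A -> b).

Nullable set: {V}.
Drop V -> ε.
Z -> YV: V nullable, giving Y | YV.
Unchanged (no nullable symbols): S -> SY; S -> ZY; S -> e; V -> g; V -> ge; Y -> SYg; Y -> g; Z -> eg.

S -> e | SY | ZY; V -> g | ge; Y -> g | SYg; Z -> Y | YV | eg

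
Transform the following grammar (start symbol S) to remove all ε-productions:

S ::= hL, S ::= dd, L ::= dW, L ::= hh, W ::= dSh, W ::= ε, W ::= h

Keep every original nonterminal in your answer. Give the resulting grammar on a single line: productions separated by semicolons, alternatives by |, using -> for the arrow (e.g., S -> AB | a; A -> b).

S -> dd | hL; L -> d | dW | hh; W -> h | dSh

Nullable set: {W}.
L -> dW: W nullable, giving d | dW.
Drop W -> ε.
Unchanged (no nullable symbols): S -> dd; S -> hL; L -> hh; W -> dSh; W -> h.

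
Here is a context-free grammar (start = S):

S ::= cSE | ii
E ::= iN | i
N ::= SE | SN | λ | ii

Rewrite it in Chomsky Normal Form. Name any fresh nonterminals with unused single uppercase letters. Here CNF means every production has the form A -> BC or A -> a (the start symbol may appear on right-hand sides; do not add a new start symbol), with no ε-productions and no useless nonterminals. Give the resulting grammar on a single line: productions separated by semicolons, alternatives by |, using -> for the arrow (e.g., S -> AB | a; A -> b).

Nullable: {N}; after ε-elimination: S -> ii | cSE; E -> i | iN; N -> S | SE | SN | ii.
After unit-elimination: S -> ii | cSE; E -> i | iN; N -> SE | SN | ii | cSE.
TERM: introduce B -> c, A -> i and substitute in every rule of length ≥2.
BIN: N -> BSE becomes N -> BC, C -> SE; S -> BSE becomes S -> BD, D -> SE.

S -> AA | BD; A -> i; B -> c; C -> SE; D -> SE; E -> i | AN; N -> AA | BC | SE | SN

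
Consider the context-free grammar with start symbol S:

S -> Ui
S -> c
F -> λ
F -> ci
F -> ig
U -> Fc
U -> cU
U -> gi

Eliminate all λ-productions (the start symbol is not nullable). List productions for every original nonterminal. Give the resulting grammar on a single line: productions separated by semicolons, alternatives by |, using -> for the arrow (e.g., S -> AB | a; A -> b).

S -> c | Ui; F -> ci | ig; U -> c | Fc | cU | gi

Nullable set: {F}.
Drop F -> λ.
U -> Fc: F nullable, giving Fc | c.
Unchanged (no nullable symbols): S -> Ui; S -> c; F -> ci; F -> ig; U -> cU; U -> gi.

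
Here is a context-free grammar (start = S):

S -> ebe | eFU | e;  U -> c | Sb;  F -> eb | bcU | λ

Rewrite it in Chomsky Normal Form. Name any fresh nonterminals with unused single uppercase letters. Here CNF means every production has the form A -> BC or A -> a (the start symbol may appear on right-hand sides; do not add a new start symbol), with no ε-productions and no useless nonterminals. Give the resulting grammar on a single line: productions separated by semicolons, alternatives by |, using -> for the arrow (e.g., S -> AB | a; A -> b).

Nullable: {F}; after ε-elimination: S -> e | eU | eFU | ebe; F -> eb | bcU; U -> c | Sb.
No unit productions to eliminate.
TERM: introduce A -> b, B -> c, C -> e and substitute in every rule of length ≥2.
BIN: F -> ABU becomes F -> AD, D -> BU; S -> CAC becomes S -> CE, E -> AC; S -> CFU becomes S -> CG, G -> FU.

S -> e | CE | CG | CU; A -> b; B -> c; C -> e; D -> BU; E -> AC; F -> AD | CA; G -> FU; U -> c | SA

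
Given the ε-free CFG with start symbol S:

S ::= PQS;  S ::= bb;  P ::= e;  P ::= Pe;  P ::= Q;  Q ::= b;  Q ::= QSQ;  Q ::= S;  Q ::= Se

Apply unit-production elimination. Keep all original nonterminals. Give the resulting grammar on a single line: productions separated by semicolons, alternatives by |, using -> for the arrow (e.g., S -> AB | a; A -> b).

S -> bb | PQS; P -> b | e | Pe | Se | bb | PQS | QSQ; Q -> b | Se | bb | PQS | QSQ

Unit productions: P->Q, Q->S.
Unit pairs (A ⇒* B via units): (P,Q), (P,S), (Q,S).
S: inherits non-unit rules of {S} → PQS | bb.
P: inherits non-unit rules of {P, Q, S} → PQS | Pe | QSQ | Se | b | bb | e.
Q: inherits non-unit rules of {Q, S} → PQS | QSQ | Se | b | bb.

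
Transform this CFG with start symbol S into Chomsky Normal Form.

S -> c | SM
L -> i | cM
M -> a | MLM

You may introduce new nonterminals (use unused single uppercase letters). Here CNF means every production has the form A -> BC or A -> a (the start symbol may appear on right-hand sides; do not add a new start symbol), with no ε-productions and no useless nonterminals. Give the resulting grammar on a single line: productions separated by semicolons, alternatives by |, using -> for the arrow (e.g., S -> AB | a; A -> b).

S -> c | SM; A -> c; B -> LM; L -> i | AM; M -> a | MB

No ε-productions.
No unit productions to eliminate.
TERM: introduce A -> c and substitute in every rule of length ≥2.
BIN: M -> MLM becomes M -> MB, B -> LM.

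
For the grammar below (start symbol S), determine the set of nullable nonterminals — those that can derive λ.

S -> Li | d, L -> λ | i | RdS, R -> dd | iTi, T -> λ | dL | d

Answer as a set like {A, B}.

{L, T}

Directly nullable (have an ε-rule): {L, T}.
Not nullable: R, S — each has a terminal in every rule's right-hand side or depends on a non-nullable symbol.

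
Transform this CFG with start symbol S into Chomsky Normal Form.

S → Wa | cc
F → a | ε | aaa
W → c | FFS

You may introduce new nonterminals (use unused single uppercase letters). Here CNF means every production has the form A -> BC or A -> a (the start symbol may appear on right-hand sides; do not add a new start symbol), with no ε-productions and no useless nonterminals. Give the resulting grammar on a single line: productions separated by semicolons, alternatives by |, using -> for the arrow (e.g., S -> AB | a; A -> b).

Nullable: {F}; after ε-elimination: S -> Wa | cc; F -> a | aaa; W -> S | c | FS | FFS.
After unit-elimination: S -> Wa | cc; F -> a | aaa; W -> c | FS | Wa | cc | FFS.
TERM: introduce A -> a, B -> c and substitute in every rule of length ≥2.
BIN: F -> AAA becomes F -> AC, C -> AA; W -> FFS becomes W -> FD, D -> FS.

S -> BB | WA; A -> a; B -> c; C -> AA; D -> FS; F -> a | AC; W -> c | BB | FD | FS | WA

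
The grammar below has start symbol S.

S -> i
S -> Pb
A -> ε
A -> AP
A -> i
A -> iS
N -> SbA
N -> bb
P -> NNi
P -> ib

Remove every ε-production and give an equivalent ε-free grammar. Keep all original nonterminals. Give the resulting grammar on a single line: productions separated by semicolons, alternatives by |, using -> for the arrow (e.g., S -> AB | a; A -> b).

Nullable set: {A}.
Drop A -> ε.
A -> AP: A nullable, giving AP | P.
N -> SbA: A nullable, giving Sb | SbA.
Unchanged (no nullable symbols): S -> Pb; S -> i; A -> i; A -> iS; N -> bb; P -> NNi; P -> ib.

S -> i | Pb; A -> P | i | AP | iS; N -> Sb | bb | SbA; P -> ib | NNi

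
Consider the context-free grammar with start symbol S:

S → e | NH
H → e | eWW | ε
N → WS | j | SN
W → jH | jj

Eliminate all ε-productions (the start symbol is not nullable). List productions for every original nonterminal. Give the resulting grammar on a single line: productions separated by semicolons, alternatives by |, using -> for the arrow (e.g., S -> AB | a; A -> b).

Nullable set: {H}.
S -> NH: H nullable, giving N | NH.
Drop H -> ε.
W -> jH: H nullable, giving j | jH.
Unchanged (no nullable symbols): S -> e; H -> e; H -> eWW; N -> SN; N -> WS; N -> j; W -> jj.

S -> N | e | NH; H -> e | eWW; N -> j | SN | WS; W -> j | jH | jj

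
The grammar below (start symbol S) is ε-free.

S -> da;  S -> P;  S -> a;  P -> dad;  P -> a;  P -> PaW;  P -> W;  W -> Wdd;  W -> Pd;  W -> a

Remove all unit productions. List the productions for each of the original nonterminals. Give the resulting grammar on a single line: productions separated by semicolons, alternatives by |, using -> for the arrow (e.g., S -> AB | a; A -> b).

Unit productions: P->W, S->P.
Unit pairs (A ⇒* B via units): (P,W), (S,P), (S,W).
S: inherits non-unit rules of {P, S, W} → PaW | Pd | Wdd | a | da | dad.
P: inherits non-unit rules of {P, W} → PaW | Pd | Wdd | a | dad.
W: inherits non-unit rules of {W} → Pd | Wdd | a.

S -> a | Pd | da | PaW | Wdd | dad; P -> a | Pd | PaW | Wdd | dad; W -> a | Pd | Wdd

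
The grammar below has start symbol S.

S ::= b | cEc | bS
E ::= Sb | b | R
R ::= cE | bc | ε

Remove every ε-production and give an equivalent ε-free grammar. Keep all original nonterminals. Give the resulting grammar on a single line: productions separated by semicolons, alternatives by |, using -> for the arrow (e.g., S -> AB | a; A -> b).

Nullable set: {E, R}.
S -> cEc: E nullable, giving cEc | cc.
E -> R: R nullable, giving R.
Drop R -> ε.
R -> cE: E nullable, giving c | cE.
Unchanged (no nullable symbols): S -> b; S -> bS; E -> Sb; E -> b; R -> bc.

S -> b | bS | cc | cEc; E -> R | b | Sb; R -> c | bc | cE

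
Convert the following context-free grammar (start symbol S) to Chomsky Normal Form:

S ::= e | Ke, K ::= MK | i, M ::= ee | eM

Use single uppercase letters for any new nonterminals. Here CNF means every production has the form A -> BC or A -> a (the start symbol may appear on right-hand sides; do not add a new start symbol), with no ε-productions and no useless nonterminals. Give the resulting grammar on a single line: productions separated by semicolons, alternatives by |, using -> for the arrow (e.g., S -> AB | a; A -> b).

No ε-productions.
No unit productions to eliminate.
TERM: introduce A -> e and substitute in every rule of length ≥2.

S -> e | KA; A -> e; K -> i | MK; M -> AA | AM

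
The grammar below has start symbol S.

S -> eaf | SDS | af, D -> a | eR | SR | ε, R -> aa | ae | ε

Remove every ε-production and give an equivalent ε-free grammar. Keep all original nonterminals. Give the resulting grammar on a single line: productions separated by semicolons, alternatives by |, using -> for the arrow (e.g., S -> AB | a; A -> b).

S -> SS | af | SDS | eaf; D -> S | a | e | SR | eR; R -> aa | ae

Nullable set: {D, R}.
S -> SDS: D nullable, giving SDS | SS.
Drop D -> ε.
D -> SR: R nullable, giving S | SR.
D -> eR: R nullable, giving e | eR.
Drop R -> ε.
Unchanged (no nullable symbols): S -> af; S -> eaf; D -> a; R -> aa; R -> ae.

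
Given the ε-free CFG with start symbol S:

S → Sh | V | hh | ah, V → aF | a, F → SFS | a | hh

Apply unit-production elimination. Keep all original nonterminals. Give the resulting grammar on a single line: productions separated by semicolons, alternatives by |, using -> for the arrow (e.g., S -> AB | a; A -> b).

S -> a | Sh | aF | ah | hh; F -> a | hh | SFS; V -> a | aF

Unit productions: S->V.
Unit pairs (A ⇒* B via units): (S,V).
S: inherits non-unit rules of {S, V} → Sh | a | aF | ah | hh.
F: inherits non-unit rules of {F} → SFS | a | hh.
V: inherits non-unit rules of {V} → a | aF.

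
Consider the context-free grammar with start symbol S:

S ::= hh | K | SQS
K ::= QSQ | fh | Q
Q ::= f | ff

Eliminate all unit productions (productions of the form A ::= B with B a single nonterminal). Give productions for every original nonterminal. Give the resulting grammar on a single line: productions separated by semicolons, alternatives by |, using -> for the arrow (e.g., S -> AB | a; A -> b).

S -> f | ff | fh | hh | QSQ | SQS; K -> f | ff | fh | QSQ; Q -> f | ff

Unit productions: K->Q, S->K.
Unit pairs (A ⇒* B via units): (K,Q), (S,K), (S,Q).
S: inherits non-unit rules of {K, Q, S} → QSQ | SQS | f | ff | fh | hh.
K: inherits non-unit rules of {K, Q} → QSQ | f | ff | fh.
Q: inherits non-unit rules of {Q} → f | ff.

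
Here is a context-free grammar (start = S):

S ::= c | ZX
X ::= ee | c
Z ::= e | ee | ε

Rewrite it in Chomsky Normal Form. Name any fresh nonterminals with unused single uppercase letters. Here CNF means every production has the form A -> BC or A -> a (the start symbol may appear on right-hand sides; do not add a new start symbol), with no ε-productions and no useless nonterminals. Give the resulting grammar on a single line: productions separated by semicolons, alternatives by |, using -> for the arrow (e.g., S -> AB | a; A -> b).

S -> c | AA | ZX; A -> e; X -> c | AA; Z -> e | AA

Nullable: {Z}; after ε-elimination: S -> X | c | ZX; X -> c | ee; Z -> e | ee.
After unit-elimination: S -> c | ZX | ee; X -> c | ee; Z -> e | ee.
TERM: introduce A -> e and substitute in every rule of length ≥2.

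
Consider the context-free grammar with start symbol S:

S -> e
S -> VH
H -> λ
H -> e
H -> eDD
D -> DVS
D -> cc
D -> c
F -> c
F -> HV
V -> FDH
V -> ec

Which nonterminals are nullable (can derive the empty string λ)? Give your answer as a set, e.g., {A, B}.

{H}

Directly nullable (have an ε-rule): {H}.
Not nullable: D, F, S, V — each has a terminal in every rule's right-hand side or depends on a non-nullable symbol.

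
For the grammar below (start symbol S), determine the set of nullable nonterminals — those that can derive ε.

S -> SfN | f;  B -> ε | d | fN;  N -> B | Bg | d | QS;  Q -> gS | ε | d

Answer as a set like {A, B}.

{B, N, Q}

Directly nullable (have an ε-rule): {B, Q}.
N is nullable via N -> B (every symbol on the right is already known nullable).
Not nullable: S — each has a terminal in every rule's right-hand side or depends on a non-nullable symbol.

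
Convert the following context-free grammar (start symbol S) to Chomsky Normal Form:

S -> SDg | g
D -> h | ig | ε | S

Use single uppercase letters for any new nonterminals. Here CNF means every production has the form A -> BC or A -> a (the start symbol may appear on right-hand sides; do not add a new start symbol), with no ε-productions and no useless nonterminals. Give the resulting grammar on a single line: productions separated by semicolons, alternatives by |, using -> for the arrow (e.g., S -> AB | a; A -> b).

Nullable: {D}; after ε-elimination: S -> g | Sg | SDg; D -> S | h | ig.
After unit-elimination: S -> g | Sg | SDg; D -> g | h | Sg | ig | SDg.
TERM: introduce A -> g, B -> i and substitute in every rule of length ≥2.
BIN: D -> SDA becomes D -> SC, C -> DA; S -> SDA becomes S -> SE, E -> DA.

S -> g | SA | SE; A -> g; B -> i; C -> DA; D -> g | h | BA | SA | SC; E -> DA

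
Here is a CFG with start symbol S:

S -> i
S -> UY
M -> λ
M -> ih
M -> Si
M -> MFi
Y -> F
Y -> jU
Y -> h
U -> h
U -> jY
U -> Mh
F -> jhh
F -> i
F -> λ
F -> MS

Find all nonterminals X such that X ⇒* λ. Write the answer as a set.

Directly nullable (have an ε-rule): {F, M}.
Y is nullable via Y -> F (every symbol on the right is already known nullable).
Not nullable: S, U — each has a terminal in every rule's right-hand side or depends on a non-nullable symbol.

{F, M, Y}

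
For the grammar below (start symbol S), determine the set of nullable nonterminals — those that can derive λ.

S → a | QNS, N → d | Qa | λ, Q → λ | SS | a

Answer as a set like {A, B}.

{N, Q}

Directly nullable (have an ε-rule): {N, Q}.
Not nullable: S — each has a terminal in every rule's right-hand side or depends on a non-nullable symbol.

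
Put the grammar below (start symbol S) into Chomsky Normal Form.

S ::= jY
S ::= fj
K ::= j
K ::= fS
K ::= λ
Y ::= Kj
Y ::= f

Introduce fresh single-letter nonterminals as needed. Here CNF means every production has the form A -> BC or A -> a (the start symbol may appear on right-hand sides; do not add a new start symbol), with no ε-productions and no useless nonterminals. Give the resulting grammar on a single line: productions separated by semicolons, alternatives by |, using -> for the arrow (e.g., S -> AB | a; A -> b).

S -> AB | BY; A -> f; B -> j; K -> j | AS; Y -> f | j | KB

Nullable: {K}; after ε-elimination: S -> fj | jY; K -> j | fS; Y -> f | j | Kj.
No unit productions to eliminate.
TERM: introduce A -> f, B -> j and substitute in every rule of length ≥2.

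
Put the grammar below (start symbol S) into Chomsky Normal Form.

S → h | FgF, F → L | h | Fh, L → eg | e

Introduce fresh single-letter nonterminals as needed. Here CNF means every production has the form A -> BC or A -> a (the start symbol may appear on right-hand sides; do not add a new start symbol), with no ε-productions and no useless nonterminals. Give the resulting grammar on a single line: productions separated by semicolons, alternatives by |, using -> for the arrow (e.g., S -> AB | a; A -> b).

S -> h | FD; A -> h; B -> e; C -> g; D -> CF; F -> e | h | BC | FA

No ε-productions.
After unit-elimination: S -> h | FgF; F -> e | h | Fh | eg; L -> e | eg.
TERM: introduce B -> e, C -> g, A -> h and substitute in every rule of length ≥2.
BIN: S -> FCF becomes S -> FD, D -> CF.
Drop unreachable/unproductive: L.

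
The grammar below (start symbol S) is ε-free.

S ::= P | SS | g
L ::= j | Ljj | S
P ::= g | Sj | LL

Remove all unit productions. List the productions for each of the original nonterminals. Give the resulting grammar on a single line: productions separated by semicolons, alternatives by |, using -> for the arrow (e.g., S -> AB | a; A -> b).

S -> g | LL | SS | Sj; L -> g | j | LL | SS | Sj | Ljj; P -> g | LL | Sj

Unit productions: L->S, S->P.
Unit pairs (A ⇒* B via units): (L,P), (L,S), (S,P).
S: inherits non-unit rules of {P, S} → LL | SS | Sj | g.
L: inherits non-unit rules of {L, P, S} → LL | Ljj | SS | Sj | g | j.
P: inherits non-unit rules of {P} → LL | Sj | g.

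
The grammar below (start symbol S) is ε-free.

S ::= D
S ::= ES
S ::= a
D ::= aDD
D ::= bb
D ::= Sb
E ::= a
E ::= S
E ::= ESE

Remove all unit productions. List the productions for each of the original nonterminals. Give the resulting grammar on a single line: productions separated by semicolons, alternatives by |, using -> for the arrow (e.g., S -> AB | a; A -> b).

Unit productions: E->S, S->D.
Unit pairs (A ⇒* B via units): (E,D), (E,S), (S,D).
S: inherits non-unit rules of {D, S} → ES | Sb | a | aDD | bb.
D: inherits non-unit rules of {D} → Sb | aDD | bb.
E: inherits non-unit rules of {D, E, S} → ES | ESE | Sb | a | aDD | bb.

S -> a | ES | Sb | bb | aDD; D -> Sb | bb | aDD; E -> a | ES | Sb | bb | ESE | aDD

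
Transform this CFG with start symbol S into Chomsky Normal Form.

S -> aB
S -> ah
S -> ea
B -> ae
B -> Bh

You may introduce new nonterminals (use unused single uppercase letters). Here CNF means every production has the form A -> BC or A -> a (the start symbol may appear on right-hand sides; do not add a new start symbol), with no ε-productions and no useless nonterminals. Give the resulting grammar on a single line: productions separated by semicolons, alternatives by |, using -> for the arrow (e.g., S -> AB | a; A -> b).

No ε-productions.
No unit productions to eliminate.
TERM: introduce C -> a, D -> e, A -> h and substitute in every rule of length ≥2.

S -> CA | CB | DC; A -> h; B -> BA | CD; C -> a; D -> e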